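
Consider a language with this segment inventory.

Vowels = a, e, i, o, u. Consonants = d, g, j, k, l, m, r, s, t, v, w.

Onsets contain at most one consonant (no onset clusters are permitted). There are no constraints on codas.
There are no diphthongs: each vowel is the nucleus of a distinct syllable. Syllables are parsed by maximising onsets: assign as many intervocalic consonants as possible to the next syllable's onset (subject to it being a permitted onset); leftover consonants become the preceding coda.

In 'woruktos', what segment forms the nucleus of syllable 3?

The vowels are o, u, o — 3 nuclei, so 3 syllables.
The third nucleus (vowel 3 from the left) is /o/.

o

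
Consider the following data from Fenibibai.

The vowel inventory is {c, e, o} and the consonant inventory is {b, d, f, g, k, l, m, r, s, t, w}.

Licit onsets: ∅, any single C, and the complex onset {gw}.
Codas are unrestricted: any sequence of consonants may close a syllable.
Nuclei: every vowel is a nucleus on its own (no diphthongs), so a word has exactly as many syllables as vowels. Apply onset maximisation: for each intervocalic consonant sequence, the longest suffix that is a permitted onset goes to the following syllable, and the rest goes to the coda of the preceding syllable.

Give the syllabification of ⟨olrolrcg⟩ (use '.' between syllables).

Nuclei (vowels): o, o, c → 3 syllables.
σ1/σ2 boundary: /lr/ — longest licit onset from the right is /r/, leaving /l/ as coda.
σ2/σ3 boundary: cluster /lr/ — the longest permitted-onset suffix is /r/; onset = /r/, preceding coda = /l/.

ol.rol.rcg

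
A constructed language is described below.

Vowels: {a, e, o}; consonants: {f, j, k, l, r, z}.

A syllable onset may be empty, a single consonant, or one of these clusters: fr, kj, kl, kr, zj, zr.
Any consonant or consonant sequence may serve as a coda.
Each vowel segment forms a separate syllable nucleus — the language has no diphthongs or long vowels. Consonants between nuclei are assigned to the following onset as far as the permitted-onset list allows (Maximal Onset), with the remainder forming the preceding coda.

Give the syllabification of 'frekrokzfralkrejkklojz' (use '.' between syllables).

fre.krokz.fral.krejk.klojz

The vowels are e, o, a, e, o — 5 nuclei, so 5 syllables.
/e…o/ gap (V1→V2): /kr/ is a licit onset in full, so it all attaches to the next syllable.
/o…a/ gap (V2→V3): /kzfr/; trying suffixes from longest down, /fr/ is the first permitted one, so coda /kz/ | onset /fr/.
/a…e/ gap (V3→V4): /lkr/; trying suffixes from longest down, /kr/ is the first permitted one, so coda /l/ | onset /kr/.
/e…o/ gap (V4→V5): /jkkl/ — longest licit onset from the right is /kl/, leaving /jk/ as coda.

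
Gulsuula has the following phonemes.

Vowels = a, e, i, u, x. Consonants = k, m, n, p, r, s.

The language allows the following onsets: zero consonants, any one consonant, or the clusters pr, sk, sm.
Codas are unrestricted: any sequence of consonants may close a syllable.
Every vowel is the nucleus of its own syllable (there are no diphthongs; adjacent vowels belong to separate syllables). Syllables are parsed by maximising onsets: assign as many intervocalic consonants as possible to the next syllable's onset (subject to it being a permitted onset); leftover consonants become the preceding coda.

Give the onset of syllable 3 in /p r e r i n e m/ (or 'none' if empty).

Nuclei (vowels): e, i, e → 3 syllables.
Between /e/ (V1) and /i/ (V2): /r/ → onset of the next syllable (single consonants are always licit onsets).
Between /i/ (V2) and /e/ (V3): just /n/ — single C goes to the following onset.
Result: pre.ri.nem.
Syllable 3 is /nem/: onset /n/, nucleus /e/, coda /m/.

n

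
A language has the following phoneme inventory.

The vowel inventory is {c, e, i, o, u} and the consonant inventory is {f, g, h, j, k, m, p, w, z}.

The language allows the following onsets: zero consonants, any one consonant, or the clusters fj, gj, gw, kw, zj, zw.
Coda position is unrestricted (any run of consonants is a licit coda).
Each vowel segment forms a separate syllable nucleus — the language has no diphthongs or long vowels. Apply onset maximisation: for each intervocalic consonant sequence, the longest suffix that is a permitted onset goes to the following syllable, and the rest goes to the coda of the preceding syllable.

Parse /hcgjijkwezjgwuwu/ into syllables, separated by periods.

Nuclei (vowels): c, i, e, u, u → 5 syllables.
σ1/σ2 boundary: /gj/ — entire cluster is a permitted onset → onset /gj/, coda ∅.
σ2/σ3 boundary: cluster /jkw/ — the longest permitted-onset suffix is /kw/; onset = /kw/, preceding coda = /j/.
σ3/σ4 boundary: /zjgw/ — longest licit onset from the right is /gw/, leaving /zj/ as coda.
σ4/σ5 boundary: /w/ → onset of the next syllable (single consonants are always licit onsets).

hc.gjij.kwezj.gwu.wu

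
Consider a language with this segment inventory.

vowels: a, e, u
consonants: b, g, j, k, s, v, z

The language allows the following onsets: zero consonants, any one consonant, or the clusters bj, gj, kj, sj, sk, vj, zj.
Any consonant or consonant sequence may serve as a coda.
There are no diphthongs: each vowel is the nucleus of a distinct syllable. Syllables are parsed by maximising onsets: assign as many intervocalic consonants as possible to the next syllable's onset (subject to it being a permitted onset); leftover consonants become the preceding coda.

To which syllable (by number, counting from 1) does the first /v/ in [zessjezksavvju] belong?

3

Nuclei (vowels): e, e, a, u → 4 syllables.
Between /e/ (V1) and /e/ (V2): /ssj/; trying suffixes from longest down, /sj/ is the first permitted one, so coda /s/ | onset /sj/.
Between /e/ (V2) and /a/ (V3): /zks/ — longest licit onset from the right is /s/, leaving /zk/ as coda.
Between /a/ (V3) and /u/ (V4): /vvj/; trying suffixes from longest down, /vj/ is the first permitted one, so coda /v/ | onset /vj/.
Putting it together: zes.sjezk.sav.vju.
The first /v/ is in the coda of syllable 3 (/sav/).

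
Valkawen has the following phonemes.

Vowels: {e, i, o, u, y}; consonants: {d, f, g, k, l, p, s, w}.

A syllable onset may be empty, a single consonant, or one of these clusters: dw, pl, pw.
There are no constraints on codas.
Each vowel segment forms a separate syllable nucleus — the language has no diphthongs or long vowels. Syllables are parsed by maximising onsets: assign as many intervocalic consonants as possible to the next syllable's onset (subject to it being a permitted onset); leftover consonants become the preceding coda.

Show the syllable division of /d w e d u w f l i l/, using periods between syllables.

Nuclei (vowels): e, u, i → 3 syllables.
V1 /e/ – V2 /u/: just /d/ — single C goes to the following onset.
V2 /u/ – V3 /i/: /wfl/ splits as /wf/ + /l/ (/l/ is the longest suffix that is a licit onset).

dwe.duwf.lil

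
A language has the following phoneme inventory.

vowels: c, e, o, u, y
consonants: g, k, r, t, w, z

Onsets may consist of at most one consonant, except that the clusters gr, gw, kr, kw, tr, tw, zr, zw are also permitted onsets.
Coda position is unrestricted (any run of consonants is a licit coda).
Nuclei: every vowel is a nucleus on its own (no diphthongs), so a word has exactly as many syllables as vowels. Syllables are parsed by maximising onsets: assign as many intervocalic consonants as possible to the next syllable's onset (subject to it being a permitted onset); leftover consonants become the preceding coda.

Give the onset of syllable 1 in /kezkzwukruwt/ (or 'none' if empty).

k

Vowels present: e, u, u; each is a nucleus, giving 3 syllables.
Between /e/ (V1) and /u/ (V2): cluster /zkzw/ — the longest permitted-onset suffix is /zw/; onset = /zw/, preceding coda = /zk/.
Between /u/ (V2) and /u/ (V3): /kr/ is a licit onset in full, so it all attaches to the next syllable.
Syllabification: kezk.zwu.kruwt.
Syllable 1 is /kezk/: onset /k/, nucleus /e/, coda /zk/.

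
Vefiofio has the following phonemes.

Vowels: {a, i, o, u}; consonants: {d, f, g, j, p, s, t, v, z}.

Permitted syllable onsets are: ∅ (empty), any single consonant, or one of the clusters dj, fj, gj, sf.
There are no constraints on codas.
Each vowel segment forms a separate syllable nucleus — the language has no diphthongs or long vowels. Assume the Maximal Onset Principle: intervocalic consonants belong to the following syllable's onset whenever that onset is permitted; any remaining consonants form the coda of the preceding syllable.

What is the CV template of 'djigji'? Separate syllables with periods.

CCV.CCV

Nuclei (vowels): i, i → 2 syllables.
V1 /i/ – V2 /i/: /gj/ is a licit onset in full, so it all attaches to the next syllable.
Result: dji.gji.
Mapping each syllable to C/V: /dji/ → CCV, /gji/ → CCV.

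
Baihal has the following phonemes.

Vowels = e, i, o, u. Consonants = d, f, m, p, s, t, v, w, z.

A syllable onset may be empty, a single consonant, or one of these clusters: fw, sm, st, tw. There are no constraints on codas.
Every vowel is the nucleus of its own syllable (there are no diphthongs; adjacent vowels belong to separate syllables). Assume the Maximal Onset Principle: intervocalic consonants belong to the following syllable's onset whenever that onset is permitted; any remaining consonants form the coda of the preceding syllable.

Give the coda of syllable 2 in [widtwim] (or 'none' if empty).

m

Vowels present: i, i; each is a nucleus, giving 2 syllables.
Between /i/ (V1) and /i/ (V2): /dtw/ splits as /d/ + /tw/ (/tw/ is the longest suffix that is a licit onset).
Syllabification: wid.twim.
Syllable 2 is /twim/: onset /tw/, nucleus /i/, coda /m/.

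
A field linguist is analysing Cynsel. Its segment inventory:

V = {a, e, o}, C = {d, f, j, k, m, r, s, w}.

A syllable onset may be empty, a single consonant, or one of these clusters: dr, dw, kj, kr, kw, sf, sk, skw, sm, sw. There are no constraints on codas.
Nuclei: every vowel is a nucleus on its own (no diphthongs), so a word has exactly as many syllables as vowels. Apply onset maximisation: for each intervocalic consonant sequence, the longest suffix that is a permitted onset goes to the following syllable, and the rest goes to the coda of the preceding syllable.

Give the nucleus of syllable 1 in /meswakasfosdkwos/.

Vowels present: e, a, a, o, o; each is a nucleus, giving 5 syllables.
The first nucleus (vowel 1 from the left) is /e/.

e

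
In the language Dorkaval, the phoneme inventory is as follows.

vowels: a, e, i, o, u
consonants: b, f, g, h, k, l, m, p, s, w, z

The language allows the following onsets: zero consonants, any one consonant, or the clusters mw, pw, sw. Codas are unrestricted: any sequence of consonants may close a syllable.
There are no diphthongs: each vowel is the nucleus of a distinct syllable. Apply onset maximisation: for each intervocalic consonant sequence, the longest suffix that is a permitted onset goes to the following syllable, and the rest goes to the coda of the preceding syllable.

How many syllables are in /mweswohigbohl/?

The vowels are e, o, i, o — 4 nuclei, so 4 syllables.

4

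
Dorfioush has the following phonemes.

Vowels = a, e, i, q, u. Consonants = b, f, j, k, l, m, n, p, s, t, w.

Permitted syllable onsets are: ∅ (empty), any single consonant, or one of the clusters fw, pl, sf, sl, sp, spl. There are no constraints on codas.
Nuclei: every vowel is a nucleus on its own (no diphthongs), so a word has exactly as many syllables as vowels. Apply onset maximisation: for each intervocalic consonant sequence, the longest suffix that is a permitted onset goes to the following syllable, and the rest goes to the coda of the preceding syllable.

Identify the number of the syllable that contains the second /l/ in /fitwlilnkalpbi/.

2

Vowels present: i, i, a, i; each is a nucleus, giving 4 syllables.
Between /i/ (V1) and /i/ (V2): /twl/ — longest licit onset from the right is /l/, leaving /tw/ as coda.
Between /i/ (V2) and /a/ (V3): cluster /lnk/ — the longest permitted-onset suffix is /k/; onset = /k/, preceding coda = /ln/.
Between /a/ (V3) and /i/ (V4): cluster /lpb/ — the longest permitted-onset suffix is /b/; onset = /b/, preceding coda = /lp/.
So the parse is fitw.liln.kalp.bi.
The second /l/ is in the coda of syllable 2 (/liln/).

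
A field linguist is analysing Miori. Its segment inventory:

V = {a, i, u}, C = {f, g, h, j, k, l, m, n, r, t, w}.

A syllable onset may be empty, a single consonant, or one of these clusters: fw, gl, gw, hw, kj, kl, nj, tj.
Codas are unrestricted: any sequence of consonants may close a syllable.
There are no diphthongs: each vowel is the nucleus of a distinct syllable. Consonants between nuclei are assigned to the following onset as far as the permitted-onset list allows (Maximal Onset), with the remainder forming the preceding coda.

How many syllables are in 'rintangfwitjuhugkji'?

Vowels present: i, a, i, u, u, i; each is a nucleus, giving 6 syllables.

6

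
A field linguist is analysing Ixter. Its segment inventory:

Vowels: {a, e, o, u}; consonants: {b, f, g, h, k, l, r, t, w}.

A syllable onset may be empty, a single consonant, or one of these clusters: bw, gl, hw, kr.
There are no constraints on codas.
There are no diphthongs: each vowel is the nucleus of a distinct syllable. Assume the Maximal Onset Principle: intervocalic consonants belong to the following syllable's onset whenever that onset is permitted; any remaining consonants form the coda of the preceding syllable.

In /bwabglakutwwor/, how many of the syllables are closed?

Vowels present: a, a, u, o; each is a nucleus, giving 4 syllables.
V1 /a/ – V2 /a/: /bgl/ splits as /b/ + /gl/ (/gl/ is the longest suffix that is a licit onset).
V2 /a/ – V3 /u/: /k/ → onset of the next syllable (single consonants are always licit onsets).
V3 /u/ – V4 /o/: /tww/ — longest licit onset from the right is /w/, leaving /tw/ as coda.
Syllabification: bwab.gla.kutw.wor.
Classifying each syllable: /bwab/ (closed), /gla/ (open), /kutw/ (closed), /wor/ (closed).
Closed syllables: 3.

3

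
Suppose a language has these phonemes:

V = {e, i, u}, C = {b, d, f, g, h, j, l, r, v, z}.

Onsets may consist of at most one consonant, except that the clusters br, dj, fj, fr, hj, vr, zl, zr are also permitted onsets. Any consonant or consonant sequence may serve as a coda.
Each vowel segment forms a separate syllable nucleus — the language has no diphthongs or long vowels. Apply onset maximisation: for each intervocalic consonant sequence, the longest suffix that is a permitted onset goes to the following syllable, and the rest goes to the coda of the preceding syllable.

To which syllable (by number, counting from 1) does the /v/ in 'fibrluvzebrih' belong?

2

The vowels are i, u, e, i — 4 nuclei, so 4 syllables.
Between /i/ (V1) and /u/ (V2): /brl/; trying suffixes from longest down, /l/ is the first permitted one, so coda /br/ | onset /l/.
Between /u/ (V2) and /e/ (V3): cluster /vz/ — the longest permitted-onset suffix is /z/; onset = /z/, preceding coda = /v/.
Between /e/ (V3) and /i/ (V4): /br/ is a licit onset in full, so it all attaches to the next syllable.
Putting it together: fibr.luv.ze.brih.
The /v/ is in the coda of syllable 2 (/luv/).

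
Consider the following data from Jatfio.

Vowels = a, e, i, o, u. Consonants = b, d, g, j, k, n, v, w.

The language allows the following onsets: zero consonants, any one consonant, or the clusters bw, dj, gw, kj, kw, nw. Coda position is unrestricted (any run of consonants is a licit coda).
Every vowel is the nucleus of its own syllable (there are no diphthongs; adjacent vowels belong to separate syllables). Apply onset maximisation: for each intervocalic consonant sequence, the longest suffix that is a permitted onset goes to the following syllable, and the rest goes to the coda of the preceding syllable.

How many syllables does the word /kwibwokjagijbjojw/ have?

The vowels are i, o, a, i, o — 5 nuclei, so 5 syllables.

5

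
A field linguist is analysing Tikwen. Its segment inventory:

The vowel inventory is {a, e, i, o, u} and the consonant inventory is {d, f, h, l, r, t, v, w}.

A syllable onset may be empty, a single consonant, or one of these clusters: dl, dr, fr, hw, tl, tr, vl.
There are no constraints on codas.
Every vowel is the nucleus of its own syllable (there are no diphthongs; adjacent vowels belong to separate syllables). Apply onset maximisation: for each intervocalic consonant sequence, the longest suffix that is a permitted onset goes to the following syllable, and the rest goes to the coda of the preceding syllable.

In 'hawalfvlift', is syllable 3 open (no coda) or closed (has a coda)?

closed

Vowels present: a, a, i; each is a nucleus, giving 3 syllables.
V1 /a/ – V2 /a/: /w/ → onset of the next syllable (single consonants are always licit onsets).
V2 /a/ – V3 /i/: cluster /lfvl/ — the longest permitted-onset suffix is /vl/; onset = /vl/, preceding coda = /lf/.
Putting it together: ha.walf.vlift.
Syllable 3 is /vlift/ with coda /ft/, so it is closed.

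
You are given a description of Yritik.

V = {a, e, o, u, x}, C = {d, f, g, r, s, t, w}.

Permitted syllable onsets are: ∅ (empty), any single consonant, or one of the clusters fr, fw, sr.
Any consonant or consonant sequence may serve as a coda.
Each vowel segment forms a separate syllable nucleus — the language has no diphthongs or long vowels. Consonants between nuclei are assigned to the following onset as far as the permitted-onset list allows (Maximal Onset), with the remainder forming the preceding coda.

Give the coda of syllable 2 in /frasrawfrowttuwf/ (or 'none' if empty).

w

The vowels are a, a, o, u — 4 nuclei, so 4 syllables.
Between /a/ (V1) and /a/ (V2): cluster /sr/ — /sr/ is itself a permitted onset, so the whole cluster goes right; preceding coda = ∅.
Between /a/ (V2) and /o/ (V3): /wfr/; trying suffixes from longest down, /fr/ is the first permitted one, so coda /w/ | onset /fr/.
Between /o/ (V3) and /u/ (V4): /wtt/ splits as /wt/ + /t/ (/t/ is the longest suffix that is a licit onset).
So the parse is fra.sraw.frowt.tuwf.
Syllable 2 is /sraw/: onset /sr/, nucleus /a/, coda /w/.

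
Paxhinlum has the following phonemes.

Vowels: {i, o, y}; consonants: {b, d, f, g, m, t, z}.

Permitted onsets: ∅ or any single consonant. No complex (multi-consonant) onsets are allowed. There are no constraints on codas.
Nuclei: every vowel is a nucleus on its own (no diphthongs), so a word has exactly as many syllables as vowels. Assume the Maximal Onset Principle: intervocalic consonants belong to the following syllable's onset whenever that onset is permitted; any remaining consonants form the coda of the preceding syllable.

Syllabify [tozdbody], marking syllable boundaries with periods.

Nuclei (vowels): o, o, y → 3 syllables.
Between /o/ (V1) and /o/ (V2): /zdb/; trying suffixes from longest down, /b/ is the first permitted one, so coda /zd/ | onset /b/.
Between /o/ (V2) and /y/ (V3): /d/ → onset of the next syllable (single consonants are always licit onsets).

tozd.bo.dy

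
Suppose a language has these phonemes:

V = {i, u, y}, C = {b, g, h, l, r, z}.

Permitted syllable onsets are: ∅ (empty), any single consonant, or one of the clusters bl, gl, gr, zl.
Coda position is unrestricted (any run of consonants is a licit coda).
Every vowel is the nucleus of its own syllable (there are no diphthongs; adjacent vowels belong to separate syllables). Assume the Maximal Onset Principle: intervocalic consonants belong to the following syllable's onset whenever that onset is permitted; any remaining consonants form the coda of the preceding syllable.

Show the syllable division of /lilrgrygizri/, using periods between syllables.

lilr.gry.giz.ri

The vowels are i, y, i, i — 4 nuclei, so 4 syllables.
Between /i/ (V1) and /y/ (V2): /lrgr/ splits as /lr/ + /gr/ (/gr/ is the longest suffix that is a licit onset).
Between /y/ (V2) and /i/ (V3): /g/ → onset of the next syllable (single consonants are always licit onsets).
Between /i/ (V3) and /i/ (V4): cluster /zr/ — the longest permitted-onset suffix is /r/; onset = /r/, preceding coda = /z/.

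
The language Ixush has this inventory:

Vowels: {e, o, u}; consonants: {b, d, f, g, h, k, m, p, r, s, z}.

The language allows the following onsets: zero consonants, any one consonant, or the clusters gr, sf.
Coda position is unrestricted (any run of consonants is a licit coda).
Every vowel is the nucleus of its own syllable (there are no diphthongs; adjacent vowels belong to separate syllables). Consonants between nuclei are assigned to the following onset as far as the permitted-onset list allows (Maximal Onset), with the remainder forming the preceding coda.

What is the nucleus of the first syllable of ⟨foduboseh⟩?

Nuclei (vowels): o, u, o, e → 4 syllables.
The first nucleus (vowel 1 from the left) is /o/.

o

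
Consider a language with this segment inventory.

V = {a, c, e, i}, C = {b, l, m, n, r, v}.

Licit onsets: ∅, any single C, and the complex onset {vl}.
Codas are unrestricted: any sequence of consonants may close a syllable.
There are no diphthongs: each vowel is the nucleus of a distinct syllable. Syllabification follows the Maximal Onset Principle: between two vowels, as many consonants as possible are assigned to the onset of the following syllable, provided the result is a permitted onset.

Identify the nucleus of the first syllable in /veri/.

e

The vowels are e, i — 2 nuclei, so 2 syllables.
The first nucleus (vowel 1 from the left) is /e/.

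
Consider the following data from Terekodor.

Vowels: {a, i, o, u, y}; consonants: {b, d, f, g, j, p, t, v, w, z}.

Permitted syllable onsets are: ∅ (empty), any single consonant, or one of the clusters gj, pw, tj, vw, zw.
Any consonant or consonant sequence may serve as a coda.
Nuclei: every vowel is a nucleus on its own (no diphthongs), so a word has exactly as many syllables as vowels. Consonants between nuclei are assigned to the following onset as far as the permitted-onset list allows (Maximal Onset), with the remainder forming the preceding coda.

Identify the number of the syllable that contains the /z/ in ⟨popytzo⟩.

Vowels present: o, y, o; each is a nucleus, giving 3 syllables.
V1 /o/ – V2 /y/: /p/ is a single consonant, so it becomes the next onset.
V2 /y/ – V3 /o/: /tz/ — longest licit onset from the right is /z/, leaving /t/ as coda.
Result: po.pyt.zo.
The /z/ is in the onset of syllable 3 (/zo/).

3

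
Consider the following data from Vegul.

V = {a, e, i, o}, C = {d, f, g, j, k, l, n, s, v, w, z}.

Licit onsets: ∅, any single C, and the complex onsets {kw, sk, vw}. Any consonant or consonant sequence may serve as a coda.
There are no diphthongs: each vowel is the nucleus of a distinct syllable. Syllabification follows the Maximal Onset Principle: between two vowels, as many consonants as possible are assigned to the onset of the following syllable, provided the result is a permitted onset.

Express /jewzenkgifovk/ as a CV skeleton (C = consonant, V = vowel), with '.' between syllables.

Vowels present: e, e, i, o; each is a nucleus, giving 4 syllables.
V1 /e/ – V2 /e/: cluster /wz/ — the longest permitted-onset suffix is /z/; onset = /z/, preceding coda = /w/.
V2 /e/ – V3 /i/: /nkg/; trying suffixes from longest down, /g/ is the first permitted one, so coda /nk/ | onset /g/.
V3 /i/ – V4 /o/: just /f/ — single C goes to the following onset.
Result: jew.zenk.gi.fovk.
Mapping each syllable to C/V: /jew/ → CVC, /zenk/ → CVCC, /gi/ → CV, /fovk/ → CVCC.

CVC.CVCC.CV.CVCC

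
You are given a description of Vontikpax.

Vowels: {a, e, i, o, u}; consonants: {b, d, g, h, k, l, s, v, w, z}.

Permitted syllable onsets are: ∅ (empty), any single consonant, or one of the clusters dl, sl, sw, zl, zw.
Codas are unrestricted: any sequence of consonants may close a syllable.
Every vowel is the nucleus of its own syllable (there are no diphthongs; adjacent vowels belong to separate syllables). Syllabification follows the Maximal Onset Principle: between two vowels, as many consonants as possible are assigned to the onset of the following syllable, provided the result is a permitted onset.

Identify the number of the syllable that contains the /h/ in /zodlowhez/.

3

The vowels are o, o, e — 3 nuclei, so 3 syllables.
Between /o/ (V1) and /o/ (V2): cluster /dl/ — /dl/ is itself a permitted onset, so the whole cluster goes right; preceding coda = ∅.
Between /o/ (V2) and /e/ (V3): /wh/; trying suffixes from longest down, /h/ is the first permitted one, so coda /w/ | onset /h/.
Putting it together: zo.dlow.hez.
The /h/ is in the onset of syllable 3 (/hez/).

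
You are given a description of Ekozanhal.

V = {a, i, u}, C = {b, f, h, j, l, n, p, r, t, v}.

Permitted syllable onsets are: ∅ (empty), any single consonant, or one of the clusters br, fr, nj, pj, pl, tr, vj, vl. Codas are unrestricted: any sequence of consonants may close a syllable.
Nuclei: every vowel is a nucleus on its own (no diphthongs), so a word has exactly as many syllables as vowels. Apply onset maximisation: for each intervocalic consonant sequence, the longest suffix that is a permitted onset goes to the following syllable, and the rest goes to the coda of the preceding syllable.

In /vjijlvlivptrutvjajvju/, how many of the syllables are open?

1

The vowels are i, i, u, a, u — 5 nuclei, so 5 syllables.
Between /i/ (V1) and /i/ (V2): /jlvl/ — longest licit onset from the right is /vl/, leaving /jl/ as coda.
Between /i/ (V2) and /u/ (V3): cluster /vptr/ — the longest permitted-onset suffix is /tr/; onset = /tr/, preceding coda = /vp/.
Between /u/ (V3) and /a/ (V4): /tvj/ — longest licit onset from the right is /vj/, leaving /t/ as coda.
Between /a/ (V4) and /u/ (V5): /jvj/ splits as /j/ + /vj/ (/vj/ is the longest suffix that is a licit onset).
Result: vjijl.vlivp.trut.vjaj.vju.
Classifying each syllable: /vjijl/ (closed), /vlivp/ (closed), /trut/ (closed), /vjaj/ (closed), /vju/ (open).
Open syllables: 1.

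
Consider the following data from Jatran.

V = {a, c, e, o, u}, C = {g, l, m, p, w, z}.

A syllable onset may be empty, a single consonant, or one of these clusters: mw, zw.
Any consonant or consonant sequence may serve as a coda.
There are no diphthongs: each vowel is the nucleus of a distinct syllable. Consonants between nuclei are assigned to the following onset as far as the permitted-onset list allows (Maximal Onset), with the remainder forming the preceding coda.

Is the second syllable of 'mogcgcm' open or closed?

The vowels are o, c, c — 3 nuclei, so 3 syllables.
σ1/σ2 boundary: /g/ → onset of the next syllable (single consonants are always licit onsets).
σ2/σ3 boundary: /g/ → onset of the next syllable (single consonants are always licit onsets).
So the parse is mo.gc.gcm.
Syllable 2 is /gc/; it ends in its nucleus with no coda, so it is open.

open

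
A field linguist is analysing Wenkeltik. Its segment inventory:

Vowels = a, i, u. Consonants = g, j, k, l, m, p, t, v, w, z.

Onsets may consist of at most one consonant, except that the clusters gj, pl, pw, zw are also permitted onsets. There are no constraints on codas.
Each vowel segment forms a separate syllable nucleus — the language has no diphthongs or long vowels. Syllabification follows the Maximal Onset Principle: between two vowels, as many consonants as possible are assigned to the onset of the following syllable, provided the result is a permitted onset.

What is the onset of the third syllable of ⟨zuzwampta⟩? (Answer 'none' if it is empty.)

t

The vowels are u, a, a — 3 nuclei, so 3 syllables.
σ1/σ2 boundary: cluster /zw/ — /zw/ is itself a permitted onset, so the whole cluster goes right; preceding coda = ∅.
σ2/σ3 boundary: /mpt/ splits as /mp/ + /t/ (/t/ is the longest suffix that is a licit onset).
Syllabification: zu.zwamp.ta.
Syllable 3 is /ta/: onset /t/, nucleus /a/, coda ∅.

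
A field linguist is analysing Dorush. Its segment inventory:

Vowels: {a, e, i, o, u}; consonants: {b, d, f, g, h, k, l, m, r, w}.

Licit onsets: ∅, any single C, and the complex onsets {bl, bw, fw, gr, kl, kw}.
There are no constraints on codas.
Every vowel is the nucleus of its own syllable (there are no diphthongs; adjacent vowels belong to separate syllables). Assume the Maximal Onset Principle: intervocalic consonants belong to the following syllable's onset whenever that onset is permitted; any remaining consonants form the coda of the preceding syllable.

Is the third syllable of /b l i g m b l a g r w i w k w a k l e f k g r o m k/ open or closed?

closed

The vowels are i, a, i, a, e, o — 6 nuclei, so 6 syllables.
V1 /i/ – V2 /a/: /gmbl/ splits as /gm/ + /bl/ (/bl/ is the longest suffix that is a licit onset).
V2 /a/ – V3 /i/: /grw/; trying suffixes from longest down, /w/ is the first permitted one, so coda /gr/ | onset /w/.
V3 /i/ – V4 /a/: /wkw/ splits as /w/ + /kw/ (/kw/ is the longest suffix that is a licit onset).
V4 /a/ – V5 /e/: cluster /kl/ — /kl/ is itself a permitted onset, so the whole cluster goes right; preceding coda = ∅.
V5 /e/ – V6 /o/: /fkgr/ — longest licit onset from the right is /gr/, leaving /fk/ as coda.
Result: bligm.blagr.wiw.kwa.klefk.gromk.
Syllable 3 is /wiw/ with coda /w/, so it is closed.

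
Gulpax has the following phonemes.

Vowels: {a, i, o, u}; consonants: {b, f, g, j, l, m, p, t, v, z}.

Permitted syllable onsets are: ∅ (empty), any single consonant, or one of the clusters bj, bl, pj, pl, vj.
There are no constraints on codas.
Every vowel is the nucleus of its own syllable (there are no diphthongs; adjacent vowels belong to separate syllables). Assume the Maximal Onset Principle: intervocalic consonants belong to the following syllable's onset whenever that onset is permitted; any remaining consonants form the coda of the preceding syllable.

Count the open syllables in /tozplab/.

0

Nuclei (vowels): o, a → 2 syllables.
V1 /o/ – V2 /a/: /zpl/ — longest licit onset from the right is /pl/, leaving /z/ as coda.
So the parse is toz.plab.
Classifying each syllable: /toz/ (closed), /plab/ (closed).
Open syllables: 0.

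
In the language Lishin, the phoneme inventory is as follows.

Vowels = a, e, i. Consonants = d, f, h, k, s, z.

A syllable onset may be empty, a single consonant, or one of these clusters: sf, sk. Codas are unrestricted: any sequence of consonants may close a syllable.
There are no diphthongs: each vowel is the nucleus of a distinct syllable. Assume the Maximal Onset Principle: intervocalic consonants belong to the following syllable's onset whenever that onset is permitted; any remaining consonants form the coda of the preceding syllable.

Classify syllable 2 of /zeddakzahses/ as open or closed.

Nuclei (vowels): e, a, a, e → 4 syllables.
/e…a/ gap (V1→V2): /dd/ — longest licit onset from the right is /d/, leaving /d/ as coda.
/a…a/ gap (V2→V3): /kz/ — longest licit onset from the right is /z/, leaving /k/ as coda.
/a…e/ gap (V3→V4): cluster /hs/ — the longest permitted-onset suffix is /s/; onset = /s/, preceding coda = /h/.
So the parse is zed.dak.zah.ses.
Syllable 2 is /dak/ with coda /k/, so it is closed.

closed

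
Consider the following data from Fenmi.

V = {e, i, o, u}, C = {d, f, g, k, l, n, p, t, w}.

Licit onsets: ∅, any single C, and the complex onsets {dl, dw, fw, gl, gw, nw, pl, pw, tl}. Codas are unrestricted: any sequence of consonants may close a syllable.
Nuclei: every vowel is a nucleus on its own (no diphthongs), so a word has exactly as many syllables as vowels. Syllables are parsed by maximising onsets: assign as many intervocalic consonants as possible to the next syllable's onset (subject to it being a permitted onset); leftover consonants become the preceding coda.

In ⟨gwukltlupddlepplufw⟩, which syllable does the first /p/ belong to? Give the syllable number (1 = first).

2

Vowels present: u, u, e, u; each is a nucleus, giving 4 syllables.
V1 /u/ – V2 /u/: /kltl/ splits as /kl/ + /tl/ (/tl/ is the longest suffix that is a licit onset).
V2 /u/ – V3 /e/: /pddl/ splits as /pd/ + /dl/ (/dl/ is the longest suffix that is a licit onset).
V3 /e/ – V4 /u/: /ppl/ — longest licit onset from the right is /pl/, leaving /p/ as coda.
Syllabification: gwukl.tlupd.dlep.plufw.
The first /p/ is in the coda of syllable 2 (/tlupd/).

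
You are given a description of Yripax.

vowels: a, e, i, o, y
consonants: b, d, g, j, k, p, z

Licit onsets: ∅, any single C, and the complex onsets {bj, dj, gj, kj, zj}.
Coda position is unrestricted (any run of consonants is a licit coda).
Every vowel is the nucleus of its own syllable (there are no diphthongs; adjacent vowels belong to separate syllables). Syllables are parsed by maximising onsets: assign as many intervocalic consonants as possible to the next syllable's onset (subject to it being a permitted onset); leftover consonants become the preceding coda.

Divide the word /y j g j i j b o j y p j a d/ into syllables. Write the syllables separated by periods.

yj.gjij.bo.jyp.jad

Nuclei (vowels): y, i, o, y, a → 5 syllables.
V1 /y/ – V2 /i/: /jgj/ — longest licit onset from the right is /gj/, leaving /j/ as coda.
V2 /i/ – V3 /o/: cluster /jb/ — the longest permitted-onset suffix is /b/; onset = /b/, preceding coda = /j/.
V3 /o/ – V4 /y/: just /j/ — single C goes to the following onset.
V4 /y/ – V5 /a/: /pj/; trying suffixes from longest down, /j/ is the first permitted one, so coda /p/ | onset /j/.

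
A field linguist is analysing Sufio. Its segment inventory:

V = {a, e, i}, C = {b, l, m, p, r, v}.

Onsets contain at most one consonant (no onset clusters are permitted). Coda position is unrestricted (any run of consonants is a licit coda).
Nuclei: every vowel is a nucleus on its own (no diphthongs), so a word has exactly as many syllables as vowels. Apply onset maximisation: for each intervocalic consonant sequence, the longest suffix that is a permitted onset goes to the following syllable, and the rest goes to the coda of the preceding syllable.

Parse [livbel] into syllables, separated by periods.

The vowels are i, e — 2 nuclei, so 2 syllables.
Between /i/ (V1) and /e/ (V2): /vb/; trying suffixes from longest down, /b/ is the first permitted one, so coda /v/ | onset /b/.

liv.bel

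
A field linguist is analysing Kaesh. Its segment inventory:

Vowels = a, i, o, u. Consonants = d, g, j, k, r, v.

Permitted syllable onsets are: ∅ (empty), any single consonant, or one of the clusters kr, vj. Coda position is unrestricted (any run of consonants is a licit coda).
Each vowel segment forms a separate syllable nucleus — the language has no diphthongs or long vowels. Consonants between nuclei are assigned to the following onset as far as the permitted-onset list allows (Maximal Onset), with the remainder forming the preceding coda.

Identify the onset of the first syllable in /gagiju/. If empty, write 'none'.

g

Vowels present: a, i, u; each is a nucleus, giving 3 syllables.
Between /a/ (V1) and /i/ (V2): /g/ → onset of the next syllable (single consonants are always licit onsets).
Between /i/ (V2) and /u/ (V3): /j/ → onset of the next syllable (single consonants are always licit onsets).
Putting it together: ga.gi.ju.
Syllable 1 is /ga/: onset /g/, nucleus /a/, coda ∅.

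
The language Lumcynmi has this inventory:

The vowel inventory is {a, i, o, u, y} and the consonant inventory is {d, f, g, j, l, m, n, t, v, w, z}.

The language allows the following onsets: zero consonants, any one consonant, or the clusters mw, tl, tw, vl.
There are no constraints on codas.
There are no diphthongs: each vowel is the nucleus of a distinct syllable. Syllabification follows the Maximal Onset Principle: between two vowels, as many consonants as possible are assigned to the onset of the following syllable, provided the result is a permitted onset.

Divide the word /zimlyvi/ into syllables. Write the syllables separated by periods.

zim.ly.vi

The vowels are i, y, i — 3 nuclei, so 3 syllables.
/i…y/ gap (V1→V2): /ml/; trying suffixes from longest down, /l/ is the first permitted one, so coda /m/ | onset /l/.
/y…i/ gap (V2→V3): just /v/ — single C goes to the following onset.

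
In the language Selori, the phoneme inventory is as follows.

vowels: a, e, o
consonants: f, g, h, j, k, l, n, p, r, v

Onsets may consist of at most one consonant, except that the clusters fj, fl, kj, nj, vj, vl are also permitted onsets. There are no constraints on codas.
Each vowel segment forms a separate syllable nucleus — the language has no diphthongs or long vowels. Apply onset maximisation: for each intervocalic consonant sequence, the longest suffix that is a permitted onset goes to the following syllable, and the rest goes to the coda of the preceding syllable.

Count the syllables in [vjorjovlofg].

Nuclei (vowels): o, o, o → 3 syllables.

3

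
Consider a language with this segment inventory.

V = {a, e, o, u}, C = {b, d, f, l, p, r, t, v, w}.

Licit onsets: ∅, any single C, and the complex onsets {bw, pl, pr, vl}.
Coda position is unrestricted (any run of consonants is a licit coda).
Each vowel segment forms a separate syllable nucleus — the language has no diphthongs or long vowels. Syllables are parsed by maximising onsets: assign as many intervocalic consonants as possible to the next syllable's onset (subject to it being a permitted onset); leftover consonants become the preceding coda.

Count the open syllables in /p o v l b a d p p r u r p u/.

Vowels present: o, a, u, u; each is a nucleus, giving 4 syllables.
V1 /o/ – V2 /a/: /vlb/ splits as /vl/ + /b/ (/b/ is the longest suffix that is a licit onset).
V2 /a/ – V3 /u/: cluster /dppr/ — the longest permitted-onset suffix is /pr/; onset = /pr/, preceding coda = /dp/.
V3 /u/ – V4 /u/: /rp/ splits as /r/ + /p/ (/p/ is the longest suffix that is a licit onset).
Result: povl.badp.prur.pu.
Classifying each syllable: /povl/ (closed), /badp/ (closed), /prur/ (closed), /pu/ (open).
Open syllables: 1.

1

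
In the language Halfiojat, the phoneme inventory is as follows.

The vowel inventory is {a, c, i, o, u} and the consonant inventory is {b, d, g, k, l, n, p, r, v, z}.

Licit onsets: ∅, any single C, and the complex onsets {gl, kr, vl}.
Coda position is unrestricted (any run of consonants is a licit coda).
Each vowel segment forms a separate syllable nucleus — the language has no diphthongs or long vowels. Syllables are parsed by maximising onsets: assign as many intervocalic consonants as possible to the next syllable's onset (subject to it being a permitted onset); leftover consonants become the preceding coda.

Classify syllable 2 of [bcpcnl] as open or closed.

Vowels present: c, c; each is a nucleus, giving 2 syllables.
σ1/σ2 boundary: /p/ is a single consonant, so it becomes the next onset.
Syllabification: bc.pcnl.
Syllable 2 is /pcnl/ with coda /nl/, so it is closed.

closed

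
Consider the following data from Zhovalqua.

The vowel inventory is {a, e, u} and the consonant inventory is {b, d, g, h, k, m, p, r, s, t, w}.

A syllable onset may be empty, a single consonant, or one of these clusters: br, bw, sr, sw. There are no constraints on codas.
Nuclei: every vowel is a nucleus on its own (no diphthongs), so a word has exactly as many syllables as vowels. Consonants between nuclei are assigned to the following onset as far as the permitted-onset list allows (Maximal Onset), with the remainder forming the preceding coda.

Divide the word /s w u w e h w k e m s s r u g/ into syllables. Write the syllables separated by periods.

The vowels are u, e, e, u — 4 nuclei, so 4 syllables.
V1 /u/ – V2 /e/: /w/ → onset of the next syllable (single consonants are always licit onsets).
V2 /e/ – V3 /e/: cluster /hwk/ — the longest permitted-onset suffix is /k/; onset = /k/, preceding coda = /hw/.
V3 /e/ – V4 /u/: /mssr/ — longest licit onset from the right is /sr/, leaving /ms/ as coda.

swu.wehw.kems.srug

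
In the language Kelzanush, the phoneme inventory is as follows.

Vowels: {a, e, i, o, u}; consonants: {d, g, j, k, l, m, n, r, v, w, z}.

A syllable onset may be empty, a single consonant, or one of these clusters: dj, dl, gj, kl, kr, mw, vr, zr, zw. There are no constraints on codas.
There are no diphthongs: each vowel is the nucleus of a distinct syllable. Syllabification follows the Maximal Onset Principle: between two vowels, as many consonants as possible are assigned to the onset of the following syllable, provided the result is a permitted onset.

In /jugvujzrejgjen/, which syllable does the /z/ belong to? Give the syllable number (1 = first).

The vowels are u, u, e, e — 4 nuclei, so 4 syllables.
σ1/σ2 boundary: /gv/; trying suffixes from longest down, /v/ is the first permitted one, so coda /g/ | onset /v/.
σ2/σ3 boundary: /jzr/ — longest licit onset from the right is /zr/, leaving /j/ as coda.
σ3/σ4 boundary: /jgj/ — longest licit onset from the right is /gj/, leaving /j/ as coda.
Syllabification: jug.vuj.zrej.gjen.
The /z/ is in the onset of syllable 3 (/zrej/).

3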